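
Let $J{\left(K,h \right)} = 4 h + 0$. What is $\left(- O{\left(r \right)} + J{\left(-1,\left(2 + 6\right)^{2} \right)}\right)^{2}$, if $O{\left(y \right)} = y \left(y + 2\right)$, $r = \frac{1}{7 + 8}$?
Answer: $\frac{3314189761}{50625} \approx 65466.0$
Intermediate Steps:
$r = \frac{1}{15} \approx 0.066667$
$J{\left(K,h \right)} = 4 h$
$O{\left(y \right)} = y \left(2 + y\right)$
$\left(- O{\left(r \right)} + J{\left(-1,\left(2 + 6\right)^{2} \right)}\right)^{2} = \left(- \frac{2 + \frac{1}{15}}{15} + 4 \left(2 + 6\right)^{2}\right)^{2} = \left(- \frac{31}{15 \cdot 15} + 4 \cdot 8^{2}\right)^{2} = \left(\left(-1\right) \frac{31}{225} + 4 \cdot 64\right)^{2} = \left(- \frac{31}{225} + 256\right)^{2} = \left(\frac{57569}{225}\right)^{2} = \frac{3314189761}{50625}$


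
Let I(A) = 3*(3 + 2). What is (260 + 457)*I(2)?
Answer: 10755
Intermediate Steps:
I(A) = 15 (I(A) = 3*5 = 15)
(260 + 457)*I(2) = (260 + 457)*15 = 717*15 = 10755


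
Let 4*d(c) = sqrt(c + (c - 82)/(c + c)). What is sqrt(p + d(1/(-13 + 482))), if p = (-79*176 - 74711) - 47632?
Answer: sqrt(-479504421872 + 938*I*sqrt(16918078478))/1876 ≈ 0.046959 + 369.12*I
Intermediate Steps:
p = -136247 (p = (-13904 - 74711) - 47632 = -88615 - 47632 = -136247)
d(c) = sqrt(c + (-82 + c)/(2*c))/4 (d(c) = sqrt(c + (c - 82)/(c + c))/4 = sqrt(c + (-82 + c)/((2*c)))/4 = sqrt(c + (-82 + c)*(1/(2*c)))/4 = sqrt(c + (-82 + c)/(2*c))/4)
sqrt(p + d(1/(-13 + 482))) = sqrt(-136247 + sqrt(2 - 164/(1/(-13 + 482)) + 4/(-13 + 482))/8) = sqrt(-136247 + sqrt(2 - 164/(1/469) + 4/469)/8) = sqrt(-136247 + sqrt(2 - 164/1/469 + 4*(1/469))/8) = sqrt(-136247 + sqrt(2 - 164*469 + 4/469)/8) = sqrt(-136247 + sqrt(2 - 76916 + 4/469)/8) = sqrt(-136247 + sqrt(-36072662/469)/8) = sqrt(-136247 + (I*sqrt(16918078478)/469)/8) = sqrt(-136247 + I*sqrt(16918078478)/3752)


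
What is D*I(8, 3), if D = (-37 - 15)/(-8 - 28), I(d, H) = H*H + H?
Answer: 52/3 ≈ 17.333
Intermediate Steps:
I(d, H) = H + H**2 (I(d, H) = H**2 + H = H + H**2)
D = 13/9 (D = -52/(-36) = -52*(-1/36) = 13/9 ≈ 1.4444)
D*I(8, 3) = 13*(3*(1 + 3))/9 = 13*(3*4)/9 = (13/9)*12 = 52/3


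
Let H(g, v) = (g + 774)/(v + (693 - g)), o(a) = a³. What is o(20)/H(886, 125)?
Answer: -27200/83 ≈ -327.71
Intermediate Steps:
H(g, v) = (774 + g)/(693 + v - g)
o(20)/H(886, 125) = 20³/(((774 + 886)/(693 + 125 - 1*886))) = 8000/((1660/(693 + 125 - 886))) = 8000/((1660/(-68))) = 8000/((-1/68*1660)) = 8000/(-415/17) = 8000*(-17/415) = -27200/83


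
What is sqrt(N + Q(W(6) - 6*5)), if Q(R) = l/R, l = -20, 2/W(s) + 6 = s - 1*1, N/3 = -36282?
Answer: I*sqrt(1741526)/4 ≈ 329.92*I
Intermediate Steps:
N = -108846 (N = 3*(-36282) = -108846)
W(s) = 2/(-7 + s) (W(s) = 2/(-6 + (s - 1*1)) = 2/(-6 + (s - 1)) = 2/(-6 + (-1 + s)) = 2/(-7 + s))
Q(R) = -20/R
sqrt(N + Q(W(6) - 6*5)) = sqrt(-108846 - 20/(2/(-7 + 6) - 6*5)) = sqrt(-108846 - 20/(2/(-1) - 30)) = sqrt(-108846 - 20/(2*(-1) - 30)) = sqrt(-108846 - 20/(-2 - 30)) = sqrt(-108846 - 20/(-32)) = sqrt(-108846 - 20*(-1/32)) = sqrt(-108846 + 5/8) = sqrt(-870763/8) = I*sqrt(1741526)/4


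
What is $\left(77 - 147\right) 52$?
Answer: $-3640$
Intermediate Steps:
$\left(77 - 147\right) 52 = \left(-70\right) 52 = -3640$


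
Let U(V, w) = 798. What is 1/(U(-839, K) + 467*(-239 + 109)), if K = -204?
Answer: -1/59912 ≈ -1.6691e-5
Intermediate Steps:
1/(U(-839, K) + 467*(-239 + 109)) = 1/(798 + 467*(-239 + 109)) = 1/(798 + 467*(-130)) = 1/(798 - 60710) = 1/(-59912) = -1/59912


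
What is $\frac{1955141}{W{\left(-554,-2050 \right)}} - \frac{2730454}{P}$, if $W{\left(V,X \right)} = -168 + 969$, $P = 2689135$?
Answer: $\frac{59050011229}{24202215} \approx 2439.9$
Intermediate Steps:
$W{\left(V,X \right)} = 801$
$\frac{1955141}{W{\left(-554,-2050 \right)}} - \frac{2730454}{P} = \frac{1955141}{801} - \frac{2730454}{2689135} = \frac{59050011229}{24202215}$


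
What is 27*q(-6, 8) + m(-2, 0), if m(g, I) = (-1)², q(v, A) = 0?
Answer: 1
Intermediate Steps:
m(g, I) = 1
27*q(-6, 8) + m(-2, 0) = 27*0 + 1 = 0 + 1 = 1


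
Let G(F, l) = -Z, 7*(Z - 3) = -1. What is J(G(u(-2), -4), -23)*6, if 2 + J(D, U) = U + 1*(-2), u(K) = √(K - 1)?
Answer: -162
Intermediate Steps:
Z = 20/7 (Z = 3 + (⅐)*(-1) = 3 - ⅐ = 20/7 ≈ 2.8571)
u(K) = √(-1 + K)
G(F, l) = -20/7 (G(F, l) = -1*20/7 = -20/7)
J(D, U) = -4 + U (J(D, U) = -2 + (U + 1*(-2)) = -2 + (U - 2) = -2 + (-2 + U) = -4 + U)
J(G(u(-2), -4), -23)*6 = (-4 - 23)*6 = -27*6 = -162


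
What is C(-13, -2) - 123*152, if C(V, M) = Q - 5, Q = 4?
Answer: -18697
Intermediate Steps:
C(V, M) = -1 (C(V, M) = 4 - 5 = -1)
C(-13, -2) - 123*152 = -1 - 123*152 = -1 - 18696 = -18697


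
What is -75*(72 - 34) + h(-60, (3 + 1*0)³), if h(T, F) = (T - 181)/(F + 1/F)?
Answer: -2087007/730 ≈ -2858.9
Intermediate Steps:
h(T, F) = (-181 + T)/(F + 1/F)
-75*(72 - 34) + h(-60, (3 + 1*0)³) = -75*(72 - 34) + (3 + 1*0)³*(-181 - 60)/(1 + ((3 + 1*0)³)²) = -75*38 + (3 + 0)³*(-241)/(1 + ((3 + 0)³)²) = -2850 + 3³*(-241)/(1 + (3³)²) = -2850 + 27*(-241)/(1 + 27²) = -2850 + 27*(-241)/(1 + 729) = -2850 + 27*(-241)/730 = -2850 + 27*(1/730)*(-241) = -2850 - 6507/730 = -2087007/730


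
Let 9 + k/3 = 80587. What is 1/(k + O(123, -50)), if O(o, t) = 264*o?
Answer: 1/274206 ≈ 3.6469e-6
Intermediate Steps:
k = 241734 (k = -27 + 3*80587 = -27 + 241761 = 241734)
1/(k + O(123, -50)) = 1/(241734 + 264*123) = 1/(241734 + 32472) = 1/274206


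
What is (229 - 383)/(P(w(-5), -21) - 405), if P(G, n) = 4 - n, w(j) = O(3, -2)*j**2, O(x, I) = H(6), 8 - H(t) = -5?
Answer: 77/190 ≈ 0.40526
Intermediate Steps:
H(t) = 13 (H(t) = 8 - 1*(-5) = 8 + 5 = 13)
O(x, I) = 13
w(j) = 13*j**2
(229 - 383)/(P(w(-5), -21) - 405) = (229 - 383)/((4 - 1*(-21)) - 405) = -154/((4 + 21) - 405) = -154/(25 - 405) = -154/(-380) = -154*(-1/380) = 77/190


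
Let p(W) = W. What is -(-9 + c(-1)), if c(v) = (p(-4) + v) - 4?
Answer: 18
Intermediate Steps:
c(v) = -8 + v (c(v) = (-4 + v) - 4 = -8 + v)
-(-9 + c(-1)) = -(-9 + (-8 - 1)) = -(-9 - 9) = -1*(-18) = 18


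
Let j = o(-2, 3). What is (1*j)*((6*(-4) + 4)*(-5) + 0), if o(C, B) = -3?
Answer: -300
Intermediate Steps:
j = -3
(1*j)*((6*(-4) + 4)*(-5) + 0) = (1*(-3))*((6*(-4) + 4)*(-5) + 0) = -3*((-24 + 4)*(-5) + 0) = -3*(-20*(-5) + 0) = -3*(100 + 0) = -3*100 = -300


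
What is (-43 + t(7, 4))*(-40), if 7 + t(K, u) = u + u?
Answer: 1680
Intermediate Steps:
t(K, u) = -7 + 2*u (t(K, u) = -7 + (u + u) = -7 + 2*u)
(-43 + t(7, 4))*(-40) = (-43 + (-7 + 2*4))*(-40) = (-43 + (-7 + 8))*(-40) = (-43 + 1)*(-40) = -42*(-40) = 1680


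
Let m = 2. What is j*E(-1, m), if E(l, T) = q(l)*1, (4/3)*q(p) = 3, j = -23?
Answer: -207/4 ≈ -51.750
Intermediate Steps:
q(p) = 9/4 (q(p) = (¾)*3 = 9/4)
E(l, T) = 9/4 (E(l, T) = (9/4)*1 = 9/4)
j*E(-1, m) = -23*9/4 = -207/4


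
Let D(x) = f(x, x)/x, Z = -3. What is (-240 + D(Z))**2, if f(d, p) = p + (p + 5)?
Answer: 516961/9 ≈ 57440.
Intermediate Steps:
f(d, p) = 5 + 2*p (f(d, p) = p + (5 + p) = 5 + 2*p)
D(x) = (5 + 2*x)/x
(-240 + D(Z))**2 = (-240 + (2 + 5/(-3)))**2 = (-240 + (2 + 5*(-1/3)))**2 = (-240 + (2 - 5/3))**2 = (-240 + 1/3)**2 = (-719/3)**2 = 516961/9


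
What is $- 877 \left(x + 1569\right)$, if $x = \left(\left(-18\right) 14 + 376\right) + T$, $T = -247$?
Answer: $-1268142$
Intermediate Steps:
$x = -123$ ($x = \left(\left(-18\right) 14 + 376\right) - 247 = \left(-252 + 376\right) - 247 = 124 - 247 = -123$)
$- 877 \left(x + 1569\right) = - 877 \left(-123 + 1569\right) = \left(-877\right) 1446 = -1268142$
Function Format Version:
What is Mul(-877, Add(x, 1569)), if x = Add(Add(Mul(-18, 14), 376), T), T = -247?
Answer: -1268142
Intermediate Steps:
x = -123 (x = Add(Add(Mul(-18, 14), 376), -247) = Add(Add(-252, 376), -247) = Add(124, -247) = -123)
Mul(-877, Add(x, 1569)) = Mul(-877, Add(-123, 1569)) = Mul(-877, 1446) = -1268142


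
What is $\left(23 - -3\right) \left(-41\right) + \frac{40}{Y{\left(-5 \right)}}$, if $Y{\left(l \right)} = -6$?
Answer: $- \frac{3218}{3} \approx -1072.7$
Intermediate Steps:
$\left(23 - -3\right) \left(-41\right) + \frac{40}{Y{\left(-5 \right)}} = \left(23 - -3\right) \left(-41\right) + \frac{40}{-6} = \left(23 + 3\right) \left(-41\right) + 40 \left(- \frac{1}{6}\right) = 26 \left(-41\right) - \frac{20}{3} = -1066 - \frac{20}{3} = - \frac{3218}{3}$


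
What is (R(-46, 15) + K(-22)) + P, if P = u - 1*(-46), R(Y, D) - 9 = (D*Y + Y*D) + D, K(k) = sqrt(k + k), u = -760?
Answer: -2070 + 2*I*sqrt(11) ≈ -2070.0 + 6.6332*I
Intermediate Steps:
K(k) = sqrt(2)*sqrt(k) (K(k) = sqrt(2*k) = sqrt(2)*sqrt(k))
R(Y, D) = 9 + D + 2*D*Y (R(Y, D) = 9 + ((D*Y + Y*D) + D) = 9 + ((D*Y + D*Y) + D) = 9 + (2*D*Y + D) = 9 + (D + 2*D*Y) = 9 + D + 2*D*Y)
P = -714 (P = -760 - 1*(-46) = -760 + 46 = -714)
(R(-46, 15) + K(-22)) + P = ((9 + 15 + 2*15*(-46)) + sqrt(2)*sqrt(-22)) - 714 = ((9 + 15 - 1380) + sqrt(2)*(I*sqrt(22))) - 714 = (-1356 + 2*I*sqrt(11)) - 714 = -2070 + 2*I*sqrt(11)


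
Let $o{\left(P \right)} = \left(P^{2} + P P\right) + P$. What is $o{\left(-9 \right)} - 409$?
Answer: $-256$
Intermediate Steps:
$o{\left(P \right)} = P + 2 P^{2}$ ($o{\left(P \right)} = \left(P^{2} + P^{2}\right) + P = 2 P^{2} + P = P + 2 P^{2}$)
$o{\left(-9 \right)} - 409 = - 9 \left(1 + 2 \left(-9\right)\right) - 409 = - 9 \left(1 - 18\right) - 409 = \left(-9\right) \left(-17\right) - 409 = 153 - 409 = -256$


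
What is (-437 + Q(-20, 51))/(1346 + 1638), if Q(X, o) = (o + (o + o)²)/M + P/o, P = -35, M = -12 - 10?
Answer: -1024289/3348048 ≈ -0.30594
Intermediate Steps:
M = -22
Q(X, o) = -35/o - 2*o²/11 - o/22 (Q(X, o) = (o + (o + o)²)/(-22) - 35/o = (o + (2*o)²)*(-1/22) - 35/o = (o + 4*o²)*(-1/22) - 35/o = (-2*o²/11 - o/22) - 35/o = -35/o - 2*o²/11 - o/22)
(-437 + Q(-20, 51))/(1346 + 1638) = (-437 + (1/22)*(-770 + 51²*(-1 - 4*51))/51)/(1346 + 1638) = (-437 + (1/22)*(1/51)*(-770 + 2601*(-1 - 204)))/2984 = (-437 + (1/22)*(1/51)*(-770 + 2601*(-205)))*(1/2984) = (-437 + (1/22)*(1/51)*(-770 - 533205))*(1/2984) = (-437 + (1/22)*(1/51)*(-533975))*(1/2984) = (-437 - 533975/1122)*(1/2984) = -1024289/1122*1/2984 = -1024289/3348048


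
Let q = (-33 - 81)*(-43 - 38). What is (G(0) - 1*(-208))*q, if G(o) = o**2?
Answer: 1920672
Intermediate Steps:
q = 9234 (q = -114*(-81) = 9234)
(G(0) - 1*(-208))*q = (0**2 - 1*(-208))*9234 = (0 + 208)*9234 = 208*9234 = 1920672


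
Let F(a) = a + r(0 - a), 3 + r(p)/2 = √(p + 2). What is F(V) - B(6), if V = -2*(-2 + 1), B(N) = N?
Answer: -10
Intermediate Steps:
r(p) = -6 + 2*√(2 + p) (r(p) = -6 + 2*√(p + 2) = -6 + 2*√(2 + p))
V = 2 (V = -2*(-1) = 2)
F(a) = -6 + a + 2*√(2 - a) (F(a) = a + (-6 + 2*√(2 + (0 - a))) = a + (-6 + 2*√(2 - a)) = -6 + a + 2*√(2 - a))
F(V) - B(6) = (-6 + 2 + 2*√(2 - 1*2)) - 1*6 = (-6 + 2 + 2*√(2 - 2)) - 6 = (-6 + 2 + 2*√0) - 6 = (-6 + 2 + 2*0) - 6 = (-6 + 2 + 0) - 6 = -4 - 6 = -10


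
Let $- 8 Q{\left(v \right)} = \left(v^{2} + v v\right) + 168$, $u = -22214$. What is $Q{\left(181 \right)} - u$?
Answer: $\frac{56011}{4} \approx 14003.0$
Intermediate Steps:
$Q{\left(v \right)} = -21 - \frac{v^{2}}{4}$ ($Q{\left(v \right)} = - \frac{\left(v^{2} + v v\right) + 168}{8} = - \frac{\left(v^{2} + v^{2}\right) + 168}{8} = - \frac{2 v^{2} + 168}{8} = - \frac{168 + 2 v^{2}}{8} = -21 - \frac{v^{2}}{4}$)
$Q{\left(181 \right)} - u = \left(-21 - \frac{181^{2}}{4}\right) - -22214 = \left(-21 - \frac{32761}{4}\right) + 22214 = - \frac{32845}{4} + 22214 = \frac{56011}{4}$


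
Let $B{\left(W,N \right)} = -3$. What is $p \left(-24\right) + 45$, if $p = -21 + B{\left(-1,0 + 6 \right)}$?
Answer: $621$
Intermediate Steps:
$p = -24$ ($p = -21 - 3 = -24$)
$p \left(-24\right) + 45 = \left(-24\right) \left(-24\right) + 45 = 576 + 45 = 621$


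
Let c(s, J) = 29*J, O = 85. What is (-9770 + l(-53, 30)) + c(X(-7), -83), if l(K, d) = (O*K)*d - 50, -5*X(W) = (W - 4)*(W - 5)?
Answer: -147377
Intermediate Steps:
X(W) = -(-5 + W)*(-4 + W)/5 (X(W) = -(W - 4)*(W - 5)/5 = -(-4 + W)*(-5 + W)/5 = -(-5 + W)*(-4 + W)/5)
l(K, d) = -50 + 85*K*d (l(K, d) = (85*K)*d - 50 = 85*K*d - 50 = -50 + 85*K*d)
(-9770 + l(-53, 30)) + c(X(-7), -83) = (-9770 + (-50 + 85*(-53)*30)) + 29*(-83) = (-9770 + (-50 - 135150)) - 2407 = (-9770 - 135200) - 2407 = -144970 - 2407 = -147377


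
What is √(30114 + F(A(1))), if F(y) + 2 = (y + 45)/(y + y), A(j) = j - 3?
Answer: √120405/2 ≈ 173.50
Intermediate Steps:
A(j) = -3 + j
F(y) = -2 + (45 + y)/(2*y) (F(y) = -2 + (y + 45)/(y + y) = -2 + (45 + y)/((2*y)) = -2 + (45 + y)*(1/(2*y)) = -2 + (45 + y)/(2*y))
√(30114 + F(A(1))) = √(30114 + 3*(15 - (-3 + 1))/(2*(-3 + 1))) = √(30114 + (3/2)*(15 - 1*(-2))/(-2)) = √(30114 + (3/2)*(-½)*(15 + 2)) = √(30114 + (3/2)*(-½)*17) = √(30114 - 51/4) = √(120405/4) = √120405/2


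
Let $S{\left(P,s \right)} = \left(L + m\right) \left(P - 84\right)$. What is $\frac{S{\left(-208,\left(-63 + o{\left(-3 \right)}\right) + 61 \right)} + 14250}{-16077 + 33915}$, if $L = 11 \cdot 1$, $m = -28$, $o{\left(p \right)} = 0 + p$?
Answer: $\frac{9607}{8919} \approx 1.0771$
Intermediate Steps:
$o{\left(p \right)} = p$
$L = 11$
$S{\left(P,s \right)} = 1428 - 17 P$ ($S{\left(P,s \right)} = \left(11 - 28\right) \left(P - 84\right) = - 17 \left(-84 + P\right) = 1428 - 17 P$)
$\frac{S{\left(-208,\left(-63 + o{\left(-3 \right)}\right) + 61 \right)} + 14250}{-16077 + 33915} = \frac{\left(1428 - -3536\right) + 14250}{-16077 + 33915} = \frac{\left(1428 + 3536\right) + 14250}{17838} = \left(4964 + 14250\right) \frac{1}{17838} = 19214 \cdot \frac{1}{17838} = \frac{9607}{8919}$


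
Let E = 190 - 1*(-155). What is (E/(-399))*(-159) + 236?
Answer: 49673/133 ≈ 373.48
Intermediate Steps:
E = 345 (E = 190 + 155 = 345)
(E/(-399))*(-159) + 236 = (345/(-399))*(-159) + 236 = (345*(-1/399))*(-159) + 236 = -115/133*(-159) + 236 = 18285/133 + 236 = 49673/133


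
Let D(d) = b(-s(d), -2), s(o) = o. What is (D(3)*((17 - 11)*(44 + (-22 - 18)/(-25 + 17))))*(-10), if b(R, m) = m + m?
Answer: 11760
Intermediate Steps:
b(R, m) = 2*m
D(d) = -4 (D(d) = 2*(-2) = -4)
(D(3)*((17 - 11)*(44 + (-22 - 18)/(-25 + 17))))*(-10) = -4*(17 - 11)*(44 + (-22 - 18)/(-25 + 17))*(-10) = -24*(44 - 40/(-8))*(-10) = -24*(44 - 40*(-⅛))*(-10) = -24*(44 + 5)*(-10) = -24*49*(-10) = -4*294*(-10) = -1176*(-10) = 11760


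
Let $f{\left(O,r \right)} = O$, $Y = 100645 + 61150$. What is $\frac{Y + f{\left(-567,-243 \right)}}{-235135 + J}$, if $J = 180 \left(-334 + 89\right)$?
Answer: $- \frac{161228}{279235} \approx -0.57739$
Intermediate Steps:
$Y = 161795$
$J = -44100$ ($J = 180 \left(-245\right) = -44100$)
$\frac{Y + f{\left(-567,-243 \right)}}{-235135 + J} = \frac{161795 - 567}{-235135 - 44100} = \frac{161228}{-279235} = 161228 \left(- \frac{1}{279235}\right) = - \frac{161228}{279235}$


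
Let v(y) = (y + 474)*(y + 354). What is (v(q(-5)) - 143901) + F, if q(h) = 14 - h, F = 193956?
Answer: 233944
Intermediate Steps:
v(y) = (354 + y)*(474 + y) (v(y) = (474 + y)*(354 + y) = (354 + y)*(474 + y))
(v(q(-5)) - 143901) + F = ((167796 + (14 - 1*(-5))**2 + 828*(14 - 1*(-5))) - 143901) + 193956 = ((167796 + (14 + 5)**2 + 828*(14 + 5)) - 143901) + 193956 = ((167796 + 19**2 + 828*19) - 143901) + 193956 = ((167796 + 361 + 15732) - 143901) + 193956 = (183889 - 143901) + 193956 = 39988 + 193956 = 233944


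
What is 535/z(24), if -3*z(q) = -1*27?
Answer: 535/9 ≈ 59.444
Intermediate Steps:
z(q) = 9 (z(q) = -(-1)*27/3 = -1/3*(-27) = 9)
535/z(24) = 535/9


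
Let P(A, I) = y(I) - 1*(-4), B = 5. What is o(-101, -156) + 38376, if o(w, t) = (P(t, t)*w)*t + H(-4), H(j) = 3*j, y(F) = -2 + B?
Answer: 148656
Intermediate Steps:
y(F) = 3 (y(F) = -2 + 5 = 3)
P(A, I) = 7 (P(A, I) = 3 - 1*(-4) = 3 + 4 = 7)
o(w, t) = -12 + 7*t*w (o(w, t) = (7*w)*t + 3*(-4) = 7*t*w - 12 = -12 + 7*t*w)
o(-101, -156) + 38376 = (-12 + 7*(-156)*(-101)) + 38376 = (-12 + 110292) + 38376 = 110280 + 38376 = 148656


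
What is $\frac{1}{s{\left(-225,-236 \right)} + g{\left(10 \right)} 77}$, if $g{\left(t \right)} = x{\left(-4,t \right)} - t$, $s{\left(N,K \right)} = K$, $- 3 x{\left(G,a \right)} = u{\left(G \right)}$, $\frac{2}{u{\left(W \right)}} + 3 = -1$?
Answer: $- \frac{6}{5959} \approx -0.0010069$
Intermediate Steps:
$u{\left(W \right)} = - \frac{1}{2}$ ($u{\left(W \right)} = \frac{2}{-3 - 1} = \frac{2}{-4} = 2 \left(- \frac{1}{4}\right) = - \frac{1}{2}$)
$x{\left(G,a \right)} = \frac{1}{6}$ ($x{\left(G,a \right)} = \left(- \frac{1}{3}\right) \left(- \frac{1}{2}\right) = \frac{1}{6}$)
$g{\left(t \right)} = \frac{1}{6} - t$
$\frac{1}{s{\left(-225,-236 \right)} + g{\left(10 \right)} 77} = \frac{1}{-236 + \left(\frac{1}{6} - 10\right) 77} = \frac{1}{-236 - \frac{4543}{6}} = \frac{1}{- \frac{5959}{6}} = - \frac{6}{5959}$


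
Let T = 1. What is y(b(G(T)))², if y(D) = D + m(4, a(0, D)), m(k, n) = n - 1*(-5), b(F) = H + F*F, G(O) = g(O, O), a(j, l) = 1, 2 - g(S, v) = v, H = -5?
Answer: 4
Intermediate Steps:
g(S, v) = 2 - v
G(O) = 2 - O
b(F) = -5 + F² (b(F) = -5 + F*F = -5 + F²)
m(k, n) = 5 + n (m(k, n) = n + 5 = 5 + n)
y(D) = 6 + D (y(D) = D + (5 + 1) = D + 6 = 6 + D)
y(b(G(T)))² = (6 + (-5 + (2 - 1*1)²))² = (6 + (-5 + (2 - 1)²))² = (6 + (-5 + 1²))² = (6 + (-5 + 1))² = (6 - 4)² = 2² = 4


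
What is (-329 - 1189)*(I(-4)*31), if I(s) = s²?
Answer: -752928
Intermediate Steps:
(-329 - 1189)*(I(-4)*31) = (-329 - 1189)*((-4)²*31) = -24288*31 = -1518*496 = -752928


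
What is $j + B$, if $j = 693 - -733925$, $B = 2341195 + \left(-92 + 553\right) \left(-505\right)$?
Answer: $2843008$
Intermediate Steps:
$B = 2108390$ ($B = 2341195 + 461 \left(-505\right) = 2341195 - 232805 = 2108390$)
$j = 734618$ ($j = 693 + 733925 = 734618$)
$j + B = 734618 + 2108390 = 2843008$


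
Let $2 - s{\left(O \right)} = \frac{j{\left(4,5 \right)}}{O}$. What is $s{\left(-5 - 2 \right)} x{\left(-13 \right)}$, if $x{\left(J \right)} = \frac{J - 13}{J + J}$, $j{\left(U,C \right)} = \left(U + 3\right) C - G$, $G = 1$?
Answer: $\frac{48}{7} \approx 6.8571$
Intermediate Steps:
$j{\left(U,C \right)} = -1 + C \left(3 + U\right)$ ($j{\left(U,C \right)} = \left(U + 3\right) C - 1 = \left(3 + U\right) C - 1 = C \left(3 + U\right) - 1 = -1 + C \left(3 + U\right)$)
$x{\left(J \right)} = \frac{-13 + J}{2 J}$
$s{\left(O \right)} = 2 - \frac{34}{O}$ ($s{\left(O \right)} = 2 - \frac{-1 + 3 \cdot 5 + 5 \cdot 4}{O} = 2 - \frac{-1 + 15 + 20}{O} = 2 - \frac{34}{O}$)
$s{\left(-5 - 2 \right)} x{\left(-13 \right)} = \left(2 - \frac{34}{-5 - 2}\right) \frac{-13 - 13}{2 \left(-13\right)} = \left(2 - \frac{34}{-5 - 2}\right) \frac{1}{2} \left(- \frac{1}{13}\right) \left(-26\right) = \left(2 - \frac{34}{-7}\right) 1 = \left(2 - - \frac{34}{7}\right) 1 = \left(2 + \frac{34}{7}\right) 1 = \frac{48}{7} \cdot 1 = \frac{48}{7}$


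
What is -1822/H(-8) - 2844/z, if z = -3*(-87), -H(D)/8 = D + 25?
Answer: 4931/1972 ≈ 2.5005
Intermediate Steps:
H(D) = -200 - 8*D (H(D) = -8*(D + 25) = -8*(25 + D) = -200 - 8*D)
z = 261
-1822/H(-8) - 2844/z = -1822/(-200 - 8*(-8)) - 2844/261 = -1822/(-200 + 64) - 2844*1/261 = -1822/(-136) - 316/29 = -1822*(-1/136) - 316/29 = 911/68 - 316/29 = 4931/1972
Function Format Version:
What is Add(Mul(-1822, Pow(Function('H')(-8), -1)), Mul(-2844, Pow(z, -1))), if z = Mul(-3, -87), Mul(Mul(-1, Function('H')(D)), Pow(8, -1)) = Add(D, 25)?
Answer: Rational(4931, 1972) ≈ 2.5005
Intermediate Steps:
Function('H')(D) = Add(-200, Mul(-8, D)) (Function('H')(D) = Mul(-8, Add(D, 25)) = Mul(-8, Add(25, D)) = Add(-200, Mul(-8, D)))
z = 261
Add(Mul(-1822, Pow(Function('H')(-8), -1)), Mul(-2844, Pow(z, -1))) = Add(Mul(-1822, Pow(Add(-200, Mul(-8, -8)), -1)), Mul(-2844, Pow(261, -1))) = Add(Mul(-1822, Pow(Add(-200, 64), -1)), Mul(-2844, Rational(1, 261))) = Add(Mul(-1822, Pow(-136, -1)), Rational(-316, 29)) = Add(Mul(-1822, Rational(-1, 136)), Rational(-316, 29)) = Add(Rational(911, 68), Rational(-316, 29)) = Rational(4931, 1972)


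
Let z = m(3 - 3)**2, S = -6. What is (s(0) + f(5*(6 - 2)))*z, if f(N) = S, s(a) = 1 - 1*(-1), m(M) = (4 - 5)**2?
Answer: -4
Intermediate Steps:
m(M) = 1 (m(M) = (-1)**2 = 1)
s(a) = 2 (s(a) = 1 + 1 = 2)
f(N) = -6
z = 1 (z = 1**2 = 1)
(s(0) + f(5*(6 - 2)))*z = (2 - 6)*1 = -4*1 = -4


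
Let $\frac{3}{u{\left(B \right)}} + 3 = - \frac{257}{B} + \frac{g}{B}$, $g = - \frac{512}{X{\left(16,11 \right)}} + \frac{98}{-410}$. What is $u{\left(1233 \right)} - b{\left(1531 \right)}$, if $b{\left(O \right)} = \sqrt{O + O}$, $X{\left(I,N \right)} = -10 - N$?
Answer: $- \frac{15924195}{16926649} - \sqrt{3062} \approx -56.276$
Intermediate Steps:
$g = \frac{103931}{4305}$ ($g = - \frac{512}{-10 - 11} + \frac{98}{-410} = - \frac{512}{-10 - 11} + 98 \left(- \frac{1}{410}\right) = - \frac{512}{-21} - \frac{49}{205} = \left(-512\right) \left(- \frac{1}{21}\right) - \frac{49}{205} = \frac{512}{21} - \frac{49}{205} = \frac{103931}{4305} \approx 24.142$)
$b{\left(O \right)} = \sqrt{2} \sqrt{O}$ ($b{\left(O \right)} = \sqrt{2 O} = \sqrt{2} \sqrt{O}$)
$u{\left(B \right)} = \frac{3}{-3 - \frac{1002454}{4305 B}}$ ($u{\left(B \right)} = \frac{3}{-3 + \left(- \frac{257}{B} + \frac{103931}{4305 B}\right)} = \frac{3}{-3 - \frac{1002454}{4305 B}}$)
$u{\left(1233 \right)} - b{\left(1531 \right)} = \left(-12915\right) 1233 \frac{1}{1002454 + 12915 \cdot 1233} - \sqrt{2} \sqrt{1531} = \left(-12915\right) 1233 \frac{1}{1002454 + 15924195} - \sqrt{3062} = \left(-12915\right) 1233 \cdot \frac{1}{16926649} - \sqrt{3062} = - \frac{15924195}{16926649} - \sqrt{3062}$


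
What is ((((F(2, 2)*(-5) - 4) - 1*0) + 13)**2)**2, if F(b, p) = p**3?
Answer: 923521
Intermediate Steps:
((((F(2, 2)*(-5) - 4) - 1*0) + 13)**2)**2 = ((((2**3*(-5) - 4) - 1*0) + 13)**2)**2 = ((((8*(-5) - 4) + 0) + 13)**2)**2 = ((((-40 - 4) + 0) + 13)**2)**2 = (((-44 + 0) + 13)**2)**2 = ((-44 + 13)**2)**2 = ((-31)**2)**2 = 961**2 = 923521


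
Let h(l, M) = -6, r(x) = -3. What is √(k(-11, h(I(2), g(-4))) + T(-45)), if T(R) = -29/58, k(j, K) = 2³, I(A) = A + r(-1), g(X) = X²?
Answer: √30/2 ≈ 2.7386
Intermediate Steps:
I(A) = -3 + A (I(A) = A - 3 = -3 + A)
k(j, K) = 8
T(R) = -½ (T(R) = -29*1/58 = -½)
√(k(-11, h(I(2), g(-4))) + T(-45)) = √(8 - ½) = √(15/2) = √30/2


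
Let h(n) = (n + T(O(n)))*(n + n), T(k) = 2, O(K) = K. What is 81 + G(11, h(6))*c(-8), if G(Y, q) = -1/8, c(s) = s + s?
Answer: 83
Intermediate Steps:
c(s) = 2*s
h(n) = 2*n*(2 + n) (h(n) = (n + 2)*(n + n) = (2 + n)*(2*n) = 2*n*(2 + n))
G(Y, q) = -⅛ (G(Y, q) = -1*⅛ = -⅛)
81 + G(11, h(6))*c(-8) = 81 - (-8)/4 = 81 - ⅛*(-16) = 81 + 2 = 83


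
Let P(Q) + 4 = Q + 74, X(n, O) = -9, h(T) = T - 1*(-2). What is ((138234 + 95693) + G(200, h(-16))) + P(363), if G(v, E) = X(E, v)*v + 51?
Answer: 232611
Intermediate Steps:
h(T) = 2 + T (h(T) = T + 2 = 2 + T)
P(Q) = 70 + Q (P(Q) = -4 + (Q + 74) = -4 + (74 + Q) = 70 + Q)
G(v, E) = 51 - 9*v (G(v, E) = -9*v + 51 = 51 - 9*v)
((138234 + 95693) + G(200, h(-16))) + P(363) = ((138234 + 95693) + (51 - 9*200)) + (70 + 363) = (233927 + (51 - 1800)) + 433 = (233927 - 1749) + 433 = 232178 + 433 = 232611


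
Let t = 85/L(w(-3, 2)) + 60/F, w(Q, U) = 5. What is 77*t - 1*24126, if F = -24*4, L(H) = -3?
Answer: -632539/24 ≈ -26356.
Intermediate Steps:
F = -96
t = -695/24 (t = 85/(-3) + 60/(-96) = 85*(-1/3) + 60*(-1/96) = -85/3 - 5/8 = -695/24 ≈ -28.958)
77*t - 1*24126 = 77*(-695/24) - 1*24126 = -53515/24 - 24126 = -632539/24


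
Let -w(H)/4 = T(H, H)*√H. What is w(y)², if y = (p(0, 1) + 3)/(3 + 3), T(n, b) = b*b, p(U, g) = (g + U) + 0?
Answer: 512/243 ≈ 2.1070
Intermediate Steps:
p(U, g) = U + g (p(U, g) = (U + g) + 0 = U + g)
T(n, b) = b²
y = ⅔ (y = ((0 + 1) + 3)/(3 + 3) = (1 + 3)/6 = 4*(⅙) = ⅔ ≈ 0.66667)
w(H) = -4*H^(5/2) (w(H) = -4*H²*√H = -4*H^(5/2))
w(y)² = (-16*√6/27)² = 512/243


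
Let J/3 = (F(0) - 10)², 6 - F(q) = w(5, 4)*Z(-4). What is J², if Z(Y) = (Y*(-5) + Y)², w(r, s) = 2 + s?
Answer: 50620379040000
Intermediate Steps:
Z(Y) = 16*Y² (Z(Y) = (-5*Y + Y)² = (-4*Y)² = 16*Y²)
F(q) = -1530 (F(q) = 6 - (2 + 4)*16*(-4)² = 6 - 6*16*16 = 6 - 6*256 = 6 - 1*1536 = 6 - 1536 = -1530)
J = 7114800 (J = 3*(-1530 - 10)² = 3*(-1540)² = 3*2371600 = 7114800)
J² = 7114800² = 50620379040000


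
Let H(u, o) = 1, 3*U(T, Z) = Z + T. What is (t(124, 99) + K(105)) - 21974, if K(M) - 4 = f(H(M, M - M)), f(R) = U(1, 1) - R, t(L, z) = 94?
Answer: -65629/3 ≈ -21876.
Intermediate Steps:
U(T, Z) = T/3 + Z/3 (U(T, Z) = (Z + T)/3 = (T + Z)/3 = T/3 + Z/3)
f(R) = ⅔ - R (f(R) = ((⅓)*1 + (⅓)*1) - R = (⅓ + ⅓) - R = ⅔ - R)
K(M) = 11/3 (K(M) = 4 + (⅔ - 1*1) = 4 + (⅔ - 1) = 4 - ⅓ = 11/3)
(t(124, 99) + K(105)) - 21974 = (94 + 11/3) - 21974 = 293/3 - 21974 = -65629/3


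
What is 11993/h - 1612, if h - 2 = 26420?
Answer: -42580271/26422 ≈ -1611.5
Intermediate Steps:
h = 26422 (h = 2 + 26420 = 26422)
11993/h - 1612 = 11993/26422 - 1612 = -42580271/26422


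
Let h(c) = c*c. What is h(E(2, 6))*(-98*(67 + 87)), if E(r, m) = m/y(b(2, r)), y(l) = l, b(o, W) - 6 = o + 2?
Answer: -135828/25 ≈ -5433.1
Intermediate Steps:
b(o, W) = 8 + o (b(o, W) = 6 + (o + 2) = 6 + (2 + o) = 8 + o)
E(r, m) = m/10 (E(r, m) = m/(8 + 2) = m/10)
h(c) = c²
h(E(2, 6))*(-98*(67 + 87)) = ((⅒)*6)²*(-98*(67 + 87)) = (⅗)²*(-98*154) = (9/25)*(-15092) = -135828/25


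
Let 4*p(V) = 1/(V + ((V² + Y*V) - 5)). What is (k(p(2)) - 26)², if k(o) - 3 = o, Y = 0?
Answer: 8281/16 ≈ 517.56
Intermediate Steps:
p(V) = 1/(4*(-5 + V + V²)) (p(V) = 1/(4*(V + ((V² + 0*V) - 5))) = 1/(4*(V + ((V² + 0) - 5))) = 1/(4*(V + (V² - 5))) = 1/(4*(V + (-5 + V²))) = 1/(4*(-5 + V + V²)))
k(o) = 3 + o
(k(p(2)) - 26)² = ((3 + 1/(4*(-5 + 2 + 2²))) - 26)² = ((3 + 1/(4*(-5 + 2 + 4))) - 26)² = ((3 + (¼)/1) - 26)² = ((3 + (¼)*1) - 26)² = ((3 + ¼) - 26)² = (13/4 - 26)² = (-91/4)² = 8281/16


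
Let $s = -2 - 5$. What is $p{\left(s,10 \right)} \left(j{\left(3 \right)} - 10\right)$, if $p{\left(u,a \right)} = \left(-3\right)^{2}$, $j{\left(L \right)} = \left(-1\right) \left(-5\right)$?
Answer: $-45$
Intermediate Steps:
$j{\left(L \right)} = 5$
$s = -7$
$p{\left(u,a \right)} = 9$
$p{\left(s,10 \right)} \left(j{\left(3 \right)} - 10\right) = 9 \left(5 - 10\right) = 9 \left(-5\right) = -45$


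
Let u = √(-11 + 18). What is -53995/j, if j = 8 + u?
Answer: -431960/57 + 53995*√7/57 ≈ -5072.0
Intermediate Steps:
u = √7 ≈ 2.6458
j = 8 + √7 ≈ 10.646
-53995/j = -53995/(8 + √7)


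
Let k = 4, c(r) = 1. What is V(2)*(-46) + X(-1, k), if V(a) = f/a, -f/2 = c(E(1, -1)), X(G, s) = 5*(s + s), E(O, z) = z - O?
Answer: 86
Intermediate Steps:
X(G, s) = 10*s (X(G, s) = 5*(2*s) = 10*s)
f = -2 (f = -2*1 = -2)
V(a) = -2/a
V(2)*(-46) + X(-1, k) = -2/2*(-46) + 10*4 = -2*1/2*(-46) + 40 = -1*(-46) + 40 = 46 + 40 = 86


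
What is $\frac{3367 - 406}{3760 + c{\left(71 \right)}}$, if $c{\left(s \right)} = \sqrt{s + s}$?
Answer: $\frac{1855560}{2356243} - \frac{987 \sqrt{142}}{4712486} \approx 0.78501$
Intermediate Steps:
$c{\left(s \right)} = \sqrt{2} \sqrt{s}$ ($c{\left(s \right)} = \sqrt{2 s} = \sqrt{2} \sqrt{s}$)
$\frac{3367 - 406}{3760 + c{\left(71 \right)}} = \frac{3367 - 406}{3760 + \sqrt{2} \sqrt{71}} = \frac{2961}{3760 + \sqrt{142}}$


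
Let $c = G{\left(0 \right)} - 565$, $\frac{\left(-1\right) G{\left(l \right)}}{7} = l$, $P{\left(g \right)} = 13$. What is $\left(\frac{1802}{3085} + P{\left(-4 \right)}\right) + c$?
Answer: $- \frac{1701118}{3085} \approx -551.42$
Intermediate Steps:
$G{\left(l \right)} = - 7 l$
$c = -565$ ($c = \left(-7\right) 0 - 565 = 0 - 565 = -565$)
$\left(\frac{1802}{3085} + P{\left(-4 \right)}\right) + c = \left(\frac{1802}{3085} + 13\right) - 565 = \frac{41907}{3085} - 565 = - \frac{1701118}{3085}$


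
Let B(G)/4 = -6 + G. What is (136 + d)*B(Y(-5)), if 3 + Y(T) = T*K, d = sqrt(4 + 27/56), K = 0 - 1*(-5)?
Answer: -18496 - 34*sqrt(3514)/7 ≈ -18784.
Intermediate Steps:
K = 5 (K = 0 + 5 = 5)
d = sqrt(3514)/28 (d = sqrt(4 + 27*(1/56)) = sqrt(4 + 27/56) = sqrt(251/56) = sqrt(3514)/28 ≈ 2.1171)
Y(T) = -3 + 5*T (Y(T) = -3 + T*5 = -3 + 5*T)
B(G) = -24 + 4*G (B(G) = 4*(-6 + G) = -24 + 4*G)
(136 + d)*B(Y(-5)) = (136 + sqrt(3514)/28)*(-24 + 4*(-3 + 5*(-5))) = (136 + sqrt(3514)/28)*(-24 + 4*(-3 - 25)) = (136 + sqrt(3514)/28)*(-24 + 4*(-28)) = (136 + sqrt(3514)/28)*(-24 - 112) = (136 + sqrt(3514)/28)*(-136) = -18496 - 34*sqrt(3514)/7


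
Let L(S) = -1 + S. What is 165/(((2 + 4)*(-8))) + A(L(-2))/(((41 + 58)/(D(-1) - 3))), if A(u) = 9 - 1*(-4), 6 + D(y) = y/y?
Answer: -7109/1584 ≈ -4.4880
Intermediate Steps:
D(y) = -5 (D(y) = -6 + y/y = -6 + 1 = -5)
A(u) = 13 (A(u) = 9 + 4 = 13)
165/(((2 + 4)*(-8))) + A(L(-2))/(((41 + 58)/(D(-1) - 3))) = 165/(((2 + 4)*(-8))) + 13/(((41 + 58)/(-5 - 3))) = 165/((6*(-8))) + 13/((99/(-8))) = 165/(-48) + 13/((99*(-⅛))) = 165*(-1/48) + 13/(-99/8) = -55/16 + 13*(-8/99) = -55/16 - 104/99 = -7109/1584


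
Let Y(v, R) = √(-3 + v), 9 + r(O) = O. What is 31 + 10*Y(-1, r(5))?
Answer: 31 + 20*I ≈ 31.0 + 20.0*I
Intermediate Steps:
r(O) = -9 + O
31 + 10*Y(-1, r(5)) = 31 + 10*√(-3 - 1) = 31 + 10*√(-4) = 31 + 10*(2*I) = 31 + 20*I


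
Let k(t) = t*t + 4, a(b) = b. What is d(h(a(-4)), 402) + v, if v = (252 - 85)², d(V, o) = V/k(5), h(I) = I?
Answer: 808777/29 ≈ 27889.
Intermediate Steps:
k(t) = 4 + t² (k(t) = t² + 4 = 4 + t²)
d(V, o) = V/29 (d(V, o) = V/(4 + 5²) = V/(4 + 25) = V/29)
v = 27889 (v = 167² = 27889)
d(h(a(-4)), 402) + v = (1/29)*(-4) + 27889 = -4/29 + 27889 = 808777/29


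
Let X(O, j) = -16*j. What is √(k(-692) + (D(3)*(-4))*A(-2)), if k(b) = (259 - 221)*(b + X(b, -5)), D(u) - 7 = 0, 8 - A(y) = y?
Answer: 4*I*√1471 ≈ 153.41*I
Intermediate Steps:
A(y) = 8 - y
D(u) = 7 (D(u) = 7 + 0 = 7)
k(b) = 3040 + 38*b (k(b) = (259 - 221)*(b - 16*(-5)) = 38*(b + 80) = 38*(80 + b) = 3040 + 38*b)
√(k(-692) + (D(3)*(-4))*A(-2)) = √((3040 + 38*(-692)) + (7*(-4))*(8 - 1*(-2))) = √((3040 - 26296) - 28*(8 + 2)) = √(-23256 - 28*10) = √(-23256 - 280) = √(-23536) = 4*I*√1471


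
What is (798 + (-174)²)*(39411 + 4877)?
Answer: 1376205312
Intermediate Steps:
(798 + (-174)²)*(39411 + 4877) = (798 + 30276)*44288 = 31074*44288 = 1376205312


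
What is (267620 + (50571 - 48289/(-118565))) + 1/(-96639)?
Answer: 3645838110191791/11458003035 ≈ 3.1819e+5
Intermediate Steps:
(267620 + (50571 - 48289/(-118565))) + 1/(-96639) = (267620 + (50571 - 48289*(-1/118565))) - 1/96639 = (267620 + (50571 + 48289/118565)) - 1/96639 = (267620 + 5995998904/118565) - 1/96639 = 37726364204/118565 - 1/96639 = 3645838110191791/11458003035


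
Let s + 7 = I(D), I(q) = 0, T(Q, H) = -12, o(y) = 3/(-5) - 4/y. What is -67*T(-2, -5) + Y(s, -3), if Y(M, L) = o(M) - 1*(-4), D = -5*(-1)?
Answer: 28279/35 ≈ 807.97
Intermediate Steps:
o(y) = -3/5 - 4/y (o(y) = 3*(-1/5) - 4/y = -3/5 - 4/y)
D = 5
s = -7 (s = -7 + 0 = -7)
Y(M, L) = 17/5 - 4/M (Y(M, L) = (-3/5 - 4/M) - 1*(-4) = (-3/5 - 4/M) + 4 = 17/5 - 4/M)
-67*T(-2, -5) + Y(s, -3) = -67*(-12) + (17/5 - 4/(-7)) = 804 + (17/5 - 4*(-1/7)) = 804 + (17/5 + 4/7) = 804 + 139/35 = 28279/35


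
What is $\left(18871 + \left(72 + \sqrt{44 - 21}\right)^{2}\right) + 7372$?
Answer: $31450 + 144 \sqrt{23} \approx 32141.0$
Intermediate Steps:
$\left(18871 + \left(72 + \sqrt{44 - 21}\right)^{2}\right) + 7372 = \left(18871 + \left(72 + \sqrt{23}\right)^{2}\right) + 7372 = 26243 + \left(72 + \sqrt{23}\right)^{2}$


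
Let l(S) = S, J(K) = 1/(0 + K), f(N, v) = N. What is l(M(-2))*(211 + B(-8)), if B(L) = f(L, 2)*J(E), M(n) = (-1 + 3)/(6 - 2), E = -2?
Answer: 215/2 ≈ 107.50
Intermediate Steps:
J(K) = 1/K
M(n) = 1/2 (M(n) = 2/4 = 2*(1/4) = 1/2)
B(L) = -L/2 (B(L) = L/(-2) = L*(-1/2) = -L/2)
l(M(-2))*(211 + B(-8)) = (211 - 1/2*(-8))/2 = (211 + 4)/2 = (1/2)*215 = 215/2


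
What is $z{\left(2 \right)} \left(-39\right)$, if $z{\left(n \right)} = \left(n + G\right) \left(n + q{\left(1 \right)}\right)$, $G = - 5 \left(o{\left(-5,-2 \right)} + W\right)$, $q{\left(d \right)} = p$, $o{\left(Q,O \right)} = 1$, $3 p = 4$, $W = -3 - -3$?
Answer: $390$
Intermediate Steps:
$W = 0$ ($W = -3 + 3 = 0$)
$p = \frac{4}{3}$ ($p = \frac{1}{3} \cdot 4 = \frac{4}{3} \approx 1.3333$)
$q{\left(d \right)} = \frac{4}{3}$
$G = -5$ ($G = - 5 \left(1 + 0\right) = \left(-5\right) 1 = -5$)
$z{\left(n \right)} = \left(-5 + n\right) \left(\frac{4}{3} + n\right)$ ($z{\left(n \right)} = \left(n - 5\right) \left(n + \frac{4}{3}\right) = \left(-5 + n\right) \left(\frac{4}{3} + n\right)$)
$z{\left(2 \right)} \left(-39\right) = \left(- \frac{20}{3} + 2^{2} - \frac{22}{3}\right) \left(-39\right) = \left(- \frac{20}{3} + 4 - \frac{22}{3}\right) \left(-39\right) = \left(-10\right) \left(-39\right) = 390$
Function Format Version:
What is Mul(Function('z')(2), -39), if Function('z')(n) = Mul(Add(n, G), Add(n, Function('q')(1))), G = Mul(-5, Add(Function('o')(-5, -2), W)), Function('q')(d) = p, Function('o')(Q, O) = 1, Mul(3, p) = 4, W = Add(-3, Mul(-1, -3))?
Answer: 390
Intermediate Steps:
W = 0 (W = Add(-3, 3) = 0)
p = Rational(4, 3) (p = Mul(Rational(1, 3), 4) = Rational(4, 3) ≈ 1.3333)
Function('q')(d) = Rational(4, 3)
G = -5 (G = Mul(-5, Add(1, 0)) = Mul(-5, 1) = -5)
Function('z')(n) = Mul(Add(-5, n), Add(Rational(4, 3), n)) (Function('z')(n) = Mul(Add(n, -5), Add(n, Rational(4, 3))) = Mul(Add(-5, n), Add(Rational(4, 3), n)))
Mul(Function('z')(2), -39) = Mul(Add(Rational(-20, 3), Pow(2, 2), Mul(Rational(-11, 3), 2)), -39) = Mul(Add(Rational(-20, 3), 4, Rational(-22, 3)), -39) = Mul(-10, -39) = 390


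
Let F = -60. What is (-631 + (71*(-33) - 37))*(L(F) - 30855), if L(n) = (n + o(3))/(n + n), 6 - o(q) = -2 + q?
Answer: 2229672599/24 ≈ 9.2903e+7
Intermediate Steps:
o(q) = 8 - q (o(q) = 6 - (-2 + q) = 6 + (2 - q) = 8 - q)
L(n) = (5 + n)/(2*n) (L(n) = (n + (8 - 1*3))/(n + n) = (n + (8 - 3))/((2*n)) = (n + 5)*(1/(2*n)) = (5 + n)*(1/(2*n)) = (5 + n)/(2*n))
(-631 + (71*(-33) - 37))*(L(F) - 30855) = (-631 + (71*(-33) - 37))*((1/2)*(5 - 60)/(-60) - 30855) = (-631 + (-2343 - 37))*((1/2)*(-1/60)*(-55) - 30855) = (-631 - 2380)*(11/24 - 30855) = -3011*(-740509/24) = 2229672599/24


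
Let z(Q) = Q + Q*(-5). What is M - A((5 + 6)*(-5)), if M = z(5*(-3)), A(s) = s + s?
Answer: 170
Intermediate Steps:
A(s) = 2*s
z(Q) = -4*Q (z(Q) = Q - 5*Q = -4*Q)
M = 60 (M = -20*(-3) = -4*(-15) = 60)
M - A((5 + 6)*(-5)) = 60 - 2*(5 + 6)*(-5) = 60 - 2*11*(-5) = 60 - 2*(-55) = 60 - 1*(-110) = 60 + 110 = 170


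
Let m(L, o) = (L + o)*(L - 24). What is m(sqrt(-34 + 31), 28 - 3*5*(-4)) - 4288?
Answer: -6403 + 64*I*sqrt(3) ≈ -6403.0 + 110.85*I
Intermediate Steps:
m(L, o) = (-24 + L)*(L + o) (m(L, o) = (L + o)*(-24 + L) = (-24 + L)*(L + o))
m(sqrt(-34 + 31), 28 - 3*5*(-4)) - 4288 = ((sqrt(-34 + 31))**2 - 24*sqrt(-34 + 31) - 24*(28 - 3*5*(-4)) + sqrt(-34 + 31)*(28 - 3*5*(-4))) - 4288 = ((sqrt(-3))**2 - 24*I*sqrt(3) - 24*(28 - 15*(-4)) + sqrt(-3)*(28 - 15*(-4))) - 4288 = ((I*sqrt(3))**2 - 24*I*sqrt(3) - 24*(28 - 1*(-60)) + (I*sqrt(3))*(28 - 1*(-60))) - 4288 = (-3 - 24*I*sqrt(3) - 24*(28 + 60) + (I*sqrt(3))*(28 + 60)) - 4288 = (-3 - 24*I*sqrt(3) - 24*88 + (I*sqrt(3))*88) - 4288 = (-3 - 24*I*sqrt(3) - 2112 + 88*I*sqrt(3)) - 4288 = (-2115 + 64*I*sqrt(3)) - 4288 = -6403 + 64*I*sqrt(3)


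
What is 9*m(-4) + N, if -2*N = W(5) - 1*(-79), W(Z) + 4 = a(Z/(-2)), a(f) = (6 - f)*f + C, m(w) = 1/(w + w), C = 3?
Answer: -59/2 ≈ -29.500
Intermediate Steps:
m(w) = 1/(2*w)
a(f) = 3 + f*(6 - f) (a(f) = (6 - f)*f + 3 = f*(6 - f) + 3 = 3 + f*(6 - f))
W(Z) = -1 - 3*Z - Z²/4 (W(Z) = -4 + (3 - (Z/(-2))² + 6*(Z/(-2))) = -4 + (3 - (Z*(-½))² + 6*(Z*(-½))) = -4 + (3 - (-Z/2)² + 6*(-Z/2)) = -4 + (3 - Z²/4 - 3*Z) = -4 + (3 - 3*Z - Z²/4) = -1 - 3*Z - Z²/4)
N = -227/8 (N = -((-1 - 3*5 - ¼*5²) - 1*(-79))/2 = -((-1 - 15 - ¼*25) + 79)/2 = -((-1 - 15 - 25/4) + 79)/2 = -(-89/4 + 79)/2 = -½*227/4 = -227/8 ≈ -28.375)
9*m(-4) + N = 9*((½)/(-4)) - 227/8 = 9*((½)*(-¼)) - 227/8 = 9*(-⅛) - 227/8 = -9/8 - 227/8 = -59/2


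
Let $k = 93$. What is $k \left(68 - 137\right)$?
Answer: $-6417$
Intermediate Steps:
$k \left(68 - 137\right) = 93 \left(68 - 137\right) = 93 \left(-69\right) = -6417$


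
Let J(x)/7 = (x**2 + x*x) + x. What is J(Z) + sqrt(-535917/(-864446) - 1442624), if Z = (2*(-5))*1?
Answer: 1330 + I*sqrt(1078024682199000602)/864446 ≈ 1330.0 + 1201.1*I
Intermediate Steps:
Z = -10 (Z = -10*1 = -10)
J(x) = 7*x + 14*x**2 (J(x) = 7*((x**2 + x*x) + x) = 7*((x**2 + x**2) + x) = 7*(2*x**2 + x) = 7*(x + 2*x**2) = 7*x + 14*x**2)
J(Z) + sqrt(-535917/(-864446) - 1442624) = 7*(-10)*(1 + 2*(-10)) + sqrt(-535917/(-864446) - 1442624) = 7*(-10)*(1 - 20) + sqrt(-535917*(-1/864446) - 1442624) = 7*(-10)*(-19) + sqrt(535917/864446 - 1442624) = 1330 + sqrt(-1247070010387/864446) = 1330 + I*sqrt(1078024682199000602)/864446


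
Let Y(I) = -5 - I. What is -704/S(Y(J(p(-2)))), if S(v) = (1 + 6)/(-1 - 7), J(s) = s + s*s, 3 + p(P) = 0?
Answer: 5632/7 ≈ 804.57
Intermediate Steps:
p(P) = -3 (p(P) = -3 + 0 = -3)
J(s) = s + s²
S(v) = -7/8 (S(v) = 7/(-8) = 7*(-⅛) = -7/8)
-704/S(Y(J(p(-2)))) = -704/(-7/8) = -704*(-8/7) = 5632/7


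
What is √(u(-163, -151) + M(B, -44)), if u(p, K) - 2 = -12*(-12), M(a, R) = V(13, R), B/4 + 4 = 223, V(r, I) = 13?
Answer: √159 ≈ 12.610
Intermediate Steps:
B = 876 (B = -16 + 4*223 = -16 + 892 = 876)
M(a, R) = 13
u(p, K) = 146 (u(p, K) = 2 - 12*(-12) = 2 + 144 = 146)
√(u(-163, -151) + M(B, -44)) = √(146 + 13) = √159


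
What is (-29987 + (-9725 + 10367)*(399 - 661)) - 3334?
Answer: -201525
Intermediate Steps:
(-29987 + (-9725 + 10367)*(399 - 661)) - 3334 = (-29987 + 642*(-262)) - 3334 = (-29987 - 168204) - 3334 = -198191 - 3334 = -201525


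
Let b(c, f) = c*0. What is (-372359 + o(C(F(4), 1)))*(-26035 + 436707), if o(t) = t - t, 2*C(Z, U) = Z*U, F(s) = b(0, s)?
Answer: -152917415248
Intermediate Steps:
b(c, f) = 0
F(s) = 0
C(Z, U) = U*Z/2 (C(Z, U) = (Z*U)/2 = (U*Z)/2 = U*Z/2)
o(t) = 0
(-372359 + o(C(F(4), 1)))*(-26035 + 436707) = (-372359 + 0)*(-26035 + 436707) = -372359*410672 = -152917415248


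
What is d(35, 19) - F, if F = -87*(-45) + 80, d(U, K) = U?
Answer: -3960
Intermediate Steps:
F = 3995 (F = 3915 + 80 = 3995)
d(35, 19) - F = 35 - 1*3995 = 35 - 3995 = -3960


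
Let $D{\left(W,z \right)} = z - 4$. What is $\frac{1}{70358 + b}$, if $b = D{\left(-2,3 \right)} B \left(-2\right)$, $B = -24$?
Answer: $\frac{1}{70310} \approx 1.4223 \cdot 10^{-5}$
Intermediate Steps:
$D{\left(W,z \right)} = -4 + z$
$b = -48$ ($b = \left(-4 + 3\right) \left(-24\right) \left(-2\right) = \left(-1\right) \left(-24\right) \left(-2\right) = 24 \left(-2\right) = -48$)
$\frac{1}{70358 + b} = \frac{1}{70358 - 48} = \frac{1}{70310}$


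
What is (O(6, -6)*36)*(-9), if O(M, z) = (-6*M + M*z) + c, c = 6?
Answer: 21384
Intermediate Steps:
O(M, z) = 6 - 6*M + M*z (O(M, z) = (-6*M + M*z) + 6 = 6 - 6*M + M*z)
(O(6, -6)*36)*(-9) = ((6 - 6*6 + 6*(-6))*36)*(-9) = ((6 - 36 - 36)*36)*(-9) = -66*36*(-9) = -2376*(-9) = 21384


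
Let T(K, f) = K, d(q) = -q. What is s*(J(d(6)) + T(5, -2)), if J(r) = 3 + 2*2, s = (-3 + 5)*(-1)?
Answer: -24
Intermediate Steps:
s = -2 (s = 2*(-1) = -2)
J(r) = 7 (J(r) = 3 + 4 = 7)
s*(J(d(6)) + T(5, -2)) = -2*(7 + 5) = -2*12 = -24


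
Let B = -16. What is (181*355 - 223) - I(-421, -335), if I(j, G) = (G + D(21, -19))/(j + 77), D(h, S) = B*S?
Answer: 22026977/344 ≈ 64032.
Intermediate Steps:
D(h, S) = -16*S
I(j, G) = (304 + G)/(77 + j) (I(j, G) = (G - 16*(-19))/(j + 77) = (G + 304)/(77 + j) = (304 + G)/(77 + j))
(181*355 - 223) - I(-421, -335) = (181*355 - 223) - (304 - 335)/(77 - 421) = (64255 - 223) - (-31)/(-344) = 64032 - (-1)*(-31)/344 = 64032 - 1*31/344 = 64032 - 31/344 = 22026977/344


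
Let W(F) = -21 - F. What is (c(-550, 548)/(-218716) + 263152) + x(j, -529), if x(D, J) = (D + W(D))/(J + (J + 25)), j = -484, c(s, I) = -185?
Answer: 59454890859597/225933628 ≈ 2.6315e+5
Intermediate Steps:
x(D, J) = -21/(25 + 2*J) (x(D, J) = (D + (-21 - D))/(J + (J + 25)) = -21/(J + (25 + J)) = -21/(25 + 2*J))
(c(-550, 548)/(-218716) + 263152) + x(j, -529) = (-185/(-218716) + 263152) - 21/(25 + 2*(-529)) = (-185*(-1/218716) + 263152) - 21/(25 - 1058) = (185/218716 + 263152) - 21/(-1033) = 57555553017/218716 - 21*(-1/1033) = 57555553017/218716 + 21/1033 = 59454890859597/225933628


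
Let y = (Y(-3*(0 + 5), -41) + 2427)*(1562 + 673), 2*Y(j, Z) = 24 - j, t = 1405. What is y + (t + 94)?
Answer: 10938853/2 ≈ 5.4694e+6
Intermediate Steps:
Y(j, Z) = 12 - j/2 (Y(j, Z) = (24 - j)/2 = 12 - j/2)
y = 10935855/2 (y = ((12 - (-3)*(0 + 5)/2) + 2427)*(1562 + 673) = ((12 - (-3)*5/2) + 2427)*2235 = ((12 - ½*(-15)) + 2427)*2235 = ((12 + 15/2) + 2427)*2235 = (39/2 + 2427)*2235 = (4893/2)*2235 = 10935855/2 ≈ 5.4679e+6)
y + (t + 94) = 10935855/2 + (1405 + 94) = 10935855/2 + 1499 = 10938853/2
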